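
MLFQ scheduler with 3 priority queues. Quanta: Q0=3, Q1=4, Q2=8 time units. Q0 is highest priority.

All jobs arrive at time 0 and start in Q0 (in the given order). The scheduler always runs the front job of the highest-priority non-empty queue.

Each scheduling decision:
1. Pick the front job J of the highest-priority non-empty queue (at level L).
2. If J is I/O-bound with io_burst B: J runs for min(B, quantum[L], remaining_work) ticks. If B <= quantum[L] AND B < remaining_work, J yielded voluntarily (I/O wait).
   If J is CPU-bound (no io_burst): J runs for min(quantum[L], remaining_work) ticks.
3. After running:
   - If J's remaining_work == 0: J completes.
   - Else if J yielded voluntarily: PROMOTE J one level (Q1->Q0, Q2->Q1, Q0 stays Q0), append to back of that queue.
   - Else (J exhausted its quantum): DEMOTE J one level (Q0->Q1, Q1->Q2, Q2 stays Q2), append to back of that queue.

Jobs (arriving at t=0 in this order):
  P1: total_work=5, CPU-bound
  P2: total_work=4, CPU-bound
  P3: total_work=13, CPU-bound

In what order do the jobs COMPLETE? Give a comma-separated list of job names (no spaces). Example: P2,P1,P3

t=0-3: P1@Q0 runs 3, rem=2, quantum used, demote→Q1. Q0=[P2,P3] Q1=[P1] Q2=[]
t=3-6: P2@Q0 runs 3, rem=1, quantum used, demote→Q1. Q0=[P3] Q1=[P1,P2] Q2=[]
t=6-9: P3@Q0 runs 3, rem=10, quantum used, demote→Q1. Q0=[] Q1=[P1,P2,P3] Q2=[]
t=9-11: P1@Q1 runs 2, rem=0, completes. Q0=[] Q1=[P2,P3] Q2=[]
t=11-12: P2@Q1 runs 1, rem=0, completes. Q0=[] Q1=[P3] Q2=[]
t=12-16: P3@Q1 runs 4, rem=6, quantum used, demote→Q2. Q0=[] Q1=[] Q2=[P3]
t=16-22: P3@Q2 runs 6, rem=0, completes. Q0=[] Q1=[] Q2=[]

Answer: P1,P2,P3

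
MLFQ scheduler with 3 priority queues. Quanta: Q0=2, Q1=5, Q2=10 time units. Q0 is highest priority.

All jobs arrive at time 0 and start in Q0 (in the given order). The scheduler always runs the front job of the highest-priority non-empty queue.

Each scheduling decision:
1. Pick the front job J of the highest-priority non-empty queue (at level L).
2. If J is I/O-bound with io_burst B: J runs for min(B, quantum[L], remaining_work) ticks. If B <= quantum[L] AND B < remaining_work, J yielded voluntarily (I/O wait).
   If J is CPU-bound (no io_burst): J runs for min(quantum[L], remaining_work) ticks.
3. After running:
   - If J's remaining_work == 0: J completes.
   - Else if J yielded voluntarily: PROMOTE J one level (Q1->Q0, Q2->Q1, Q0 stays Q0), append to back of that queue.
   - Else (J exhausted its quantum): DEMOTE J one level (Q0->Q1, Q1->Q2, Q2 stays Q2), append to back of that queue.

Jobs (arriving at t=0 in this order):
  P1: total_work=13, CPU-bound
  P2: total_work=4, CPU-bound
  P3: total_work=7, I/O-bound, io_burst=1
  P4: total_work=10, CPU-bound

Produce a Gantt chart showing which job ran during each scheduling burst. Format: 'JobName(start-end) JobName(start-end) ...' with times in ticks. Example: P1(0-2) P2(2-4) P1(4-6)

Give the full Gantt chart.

t=0-2: P1@Q0 runs 2, rem=11, quantum used, demote→Q1. Q0=[P2,P3,P4] Q1=[P1] Q2=[]
t=2-4: P2@Q0 runs 2, rem=2, quantum used, demote→Q1. Q0=[P3,P4] Q1=[P1,P2] Q2=[]
t=4-5: P3@Q0 runs 1, rem=6, I/O yield, promote→Q0. Q0=[P4,P3] Q1=[P1,P2] Q2=[]
t=5-7: P4@Q0 runs 2, rem=8, quantum used, demote→Q1. Q0=[P3] Q1=[P1,P2,P4] Q2=[]
t=7-8: P3@Q0 runs 1, rem=5, I/O yield, promote→Q0. Q0=[P3] Q1=[P1,P2,P4] Q2=[]
t=8-9: P3@Q0 runs 1, rem=4, I/O yield, promote→Q0. Q0=[P3] Q1=[P1,P2,P4] Q2=[]
t=9-10: P3@Q0 runs 1, rem=3, I/O yield, promote→Q0. Q0=[P3] Q1=[P1,P2,P4] Q2=[]
t=10-11: P3@Q0 runs 1, rem=2, I/O yield, promote→Q0. Q0=[P3] Q1=[P1,P2,P4] Q2=[]
t=11-12: P3@Q0 runs 1, rem=1, I/O yield, promote→Q0. Q0=[P3] Q1=[P1,P2,P4] Q2=[]
t=12-13: P3@Q0 runs 1, rem=0, completes. Q0=[] Q1=[P1,P2,P4] Q2=[]
t=13-18: P1@Q1 runs 5, rem=6, quantum used, demote→Q2. Q0=[] Q1=[P2,P4] Q2=[P1]
t=18-20: P2@Q1 runs 2, rem=0, completes. Q0=[] Q1=[P4] Q2=[P1]
t=20-25: P4@Q1 runs 5, rem=3, quantum used, demote→Q2. Q0=[] Q1=[] Q2=[P1,P4]
t=25-31: P1@Q2 runs 6, rem=0, completes. Q0=[] Q1=[] Q2=[P4]
t=31-34: P4@Q2 runs 3, rem=0, completes. Q0=[] Q1=[] Q2=[]

Answer: P1(0-2) P2(2-4) P3(4-5) P4(5-7) P3(7-8) P3(8-9) P3(9-10) P3(10-11) P3(11-12) P3(12-13) P1(13-18) P2(18-20) P4(20-25) P1(25-31) P4(31-34)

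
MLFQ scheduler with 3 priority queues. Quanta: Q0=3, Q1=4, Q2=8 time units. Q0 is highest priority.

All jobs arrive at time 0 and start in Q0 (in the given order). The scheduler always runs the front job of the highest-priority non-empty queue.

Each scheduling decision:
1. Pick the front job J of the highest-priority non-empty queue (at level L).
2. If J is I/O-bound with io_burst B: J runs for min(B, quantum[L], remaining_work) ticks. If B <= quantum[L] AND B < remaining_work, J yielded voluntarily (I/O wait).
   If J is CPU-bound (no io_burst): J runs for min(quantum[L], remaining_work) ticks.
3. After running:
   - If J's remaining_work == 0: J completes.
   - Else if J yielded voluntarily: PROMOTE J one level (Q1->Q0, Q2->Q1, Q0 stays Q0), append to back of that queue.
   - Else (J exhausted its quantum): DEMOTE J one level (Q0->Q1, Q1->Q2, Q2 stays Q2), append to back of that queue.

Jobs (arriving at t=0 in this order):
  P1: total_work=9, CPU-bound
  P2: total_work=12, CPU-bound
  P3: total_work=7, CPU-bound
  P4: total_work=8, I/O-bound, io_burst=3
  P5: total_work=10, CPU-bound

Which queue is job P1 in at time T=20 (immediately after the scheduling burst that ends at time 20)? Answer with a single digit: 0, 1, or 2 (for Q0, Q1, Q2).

Answer: 1

Derivation:
t=0-3: P1@Q0 runs 3, rem=6, quantum used, demote→Q1. Q0=[P2,P3,P4,P5] Q1=[P1] Q2=[]
t=3-6: P2@Q0 runs 3, rem=9, quantum used, demote→Q1. Q0=[P3,P4,P5] Q1=[P1,P2] Q2=[]
t=6-9: P3@Q0 runs 3, rem=4, quantum used, demote→Q1. Q0=[P4,P5] Q1=[P1,P2,P3] Q2=[]
t=9-12: P4@Q0 runs 3, rem=5, I/O yield, promote→Q0. Q0=[P5,P4] Q1=[P1,P2,P3] Q2=[]
t=12-15: P5@Q0 runs 3, rem=7, quantum used, demote→Q1. Q0=[P4] Q1=[P1,P2,P3,P5] Q2=[]
t=15-18: P4@Q0 runs 3, rem=2, I/O yield, promote→Q0. Q0=[P4] Q1=[P1,P2,P3,P5] Q2=[]
t=18-20: P4@Q0 runs 2, rem=0, completes. Q0=[] Q1=[P1,P2,P3,P5] Q2=[]
t=20-24: P1@Q1 runs 4, rem=2, quantum used, demote→Q2. Q0=[] Q1=[P2,P3,P5] Q2=[P1]
t=24-28: P2@Q1 runs 4, rem=5, quantum used, demote→Q2. Q0=[] Q1=[P3,P5] Q2=[P1,P2]
t=28-32: P3@Q1 runs 4, rem=0, completes. Q0=[] Q1=[P5] Q2=[P1,P2]
t=32-36: P5@Q1 runs 4, rem=3, quantum used, demote→Q2. Q0=[] Q1=[] Q2=[P1,P2,P5]
t=36-38: P1@Q2 runs 2, rem=0, completes. Q0=[] Q1=[] Q2=[P2,P5]
t=38-43: P2@Q2 runs 5, rem=0, completes. Q0=[] Q1=[] Q2=[P5]
t=43-46: P5@Q2 runs 3, rem=0, completes. Q0=[] Q1=[] Q2=[]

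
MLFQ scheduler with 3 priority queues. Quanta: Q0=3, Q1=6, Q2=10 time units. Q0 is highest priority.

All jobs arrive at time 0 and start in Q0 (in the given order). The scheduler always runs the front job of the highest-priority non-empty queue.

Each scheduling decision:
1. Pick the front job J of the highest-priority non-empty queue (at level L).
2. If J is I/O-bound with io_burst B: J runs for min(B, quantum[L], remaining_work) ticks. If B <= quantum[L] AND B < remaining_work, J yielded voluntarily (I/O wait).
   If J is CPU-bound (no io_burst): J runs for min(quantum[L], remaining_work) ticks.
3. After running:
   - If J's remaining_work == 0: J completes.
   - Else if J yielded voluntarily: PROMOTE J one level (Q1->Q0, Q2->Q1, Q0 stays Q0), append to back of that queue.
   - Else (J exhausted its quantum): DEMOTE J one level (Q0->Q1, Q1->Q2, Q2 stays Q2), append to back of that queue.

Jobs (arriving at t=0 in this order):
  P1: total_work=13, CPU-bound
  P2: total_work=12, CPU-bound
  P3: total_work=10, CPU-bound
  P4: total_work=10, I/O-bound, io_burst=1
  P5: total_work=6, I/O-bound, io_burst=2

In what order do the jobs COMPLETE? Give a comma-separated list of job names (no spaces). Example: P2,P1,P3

Answer: P5,P4,P1,P2,P3

Derivation:
t=0-3: P1@Q0 runs 3, rem=10, quantum used, demote→Q1. Q0=[P2,P3,P4,P5] Q1=[P1] Q2=[]
t=3-6: P2@Q0 runs 3, rem=9, quantum used, demote→Q1. Q0=[P3,P4,P5] Q1=[P1,P2] Q2=[]
t=6-9: P3@Q0 runs 3, rem=7, quantum used, demote→Q1. Q0=[P4,P5] Q1=[P1,P2,P3] Q2=[]
t=9-10: P4@Q0 runs 1, rem=9, I/O yield, promote→Q0. Q0=[P5,P4] Q1=[P1,P2,P3] Q2=[]
t=10-12: P5@Q0 runs 2, rem=4, I/O yield, promote→Q0. Q0=[P4,P5] Q1=[P1,P2,P3] Q2=[]
t=12-13: P4@Q0 runs 1, rem=8, I/O yield, promote→Q0. Q0=[P5,P4] Q1=[P1,P2,P3] Q2=[]
t=13-15: P5@Q0 runs 2, rem=2, I/O yield, promote→Q0. Q0=[P4,P5] Q1=[P1,P2,P3] Q2=[]
t=15-16: P4@Q0 runs 1, rem=7, I/O yield, promote→Q0. Q0=[P5,P4] Q1=[P1,P2,P3] Q2=[]
t=16-18: P5@Q0 runs 2, rem=0, completes. Q0=[P4] Q1=[P1,P2,P3] Q2=[]
t=18-19: P4@Q0 runs 1, rem=6, I/O yield, promote→Q0. Q0=[P4] Q1=[P1,P2,P3] Q2=[]
t=19-20: P4@Q0 runs 1, rem=5, I/O yield, promote→Q0. Q0=[P4] Q1=[P1,P2,P3] Q2=[]
t=20-21: P4@Q0 runs 1, rem=4, I/O yield, promote→Q0. Q0=[P4] Q1=[P1,P2,P3] Q2=[]
t=21-22: P4@Q0 runs 1, rem=3, I/O yield, promote→Q0. Q0=[P4] Q1=[P1,P2,P3] Q2=[]
t=22-23: P4@Q0 runs 1, rem=2, I/O yield, promote→Q0. Q0=[P4] Q1=[P1,P2,P3] Q2=[]
t=23-24: P4@Q0 runs 1, rem=1, I/O yield, promote→Q0. Q0=[P4] Q1=[P1,P2,P3] Q2=[]
t=24-25: P4@Q0 runs 1, rem=0, completes. Q0=[] Q1=[P1,P2,P3] Q2=[]
t=25-31: P1@Q1 runs 6, rem=4, quantum used, demote→Q2. Q0=[] Q1=[P2,P3] Q2=[P1]
t=31-37: P2@Q1 runs 6, rem=3, quantum used, demote→Q2. Q0=[] Q1=[P3] Q2=[P1,P2]
t=37-43: P3@Q1 runs 6, rem=1, quantum used, demote→Q2. Q0=[] Q1=[] Q2=[P1,P2,P3]
t=43-47: P1@Q2 runs 4, rem=0, completes. Q0=[] Q1=[] Q2=[P2,P3]
t=47-50: P2@Q2 runs 3, rem=0, completes. Q0=[] Q1=[] Q2=[P3]
t=50-51: P3@Q2 runs 1, rem=0, completes. Q0=[] Q1=[] Q2=[]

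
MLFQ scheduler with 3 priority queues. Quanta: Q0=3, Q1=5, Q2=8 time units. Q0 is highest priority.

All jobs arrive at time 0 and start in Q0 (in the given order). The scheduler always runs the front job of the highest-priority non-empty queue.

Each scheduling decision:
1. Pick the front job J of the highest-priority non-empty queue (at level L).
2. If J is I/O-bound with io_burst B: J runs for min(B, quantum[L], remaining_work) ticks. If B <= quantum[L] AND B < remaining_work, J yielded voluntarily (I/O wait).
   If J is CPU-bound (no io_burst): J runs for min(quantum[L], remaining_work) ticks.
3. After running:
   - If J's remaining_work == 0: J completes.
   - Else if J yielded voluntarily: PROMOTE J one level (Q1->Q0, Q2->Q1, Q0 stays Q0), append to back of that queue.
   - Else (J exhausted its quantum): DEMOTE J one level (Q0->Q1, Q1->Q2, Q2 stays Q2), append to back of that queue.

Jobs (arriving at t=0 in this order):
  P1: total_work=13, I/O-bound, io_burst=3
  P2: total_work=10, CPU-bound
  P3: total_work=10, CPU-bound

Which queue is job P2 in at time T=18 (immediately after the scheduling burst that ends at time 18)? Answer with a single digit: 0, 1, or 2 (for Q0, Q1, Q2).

t=0-3: P1@Q0 runs 3, rem=10, I/O yield, promote→Q0. Q0=[P2,P3,P1] Q1=[] Q2=[]
t=3-6: P2@Q0 runs 3, rem=7, quantum used, demote→Q1. Q0=[P3,P1] Q1=[P2] Q2=[]
t=6-9: P3@Q0 runs 3, rem=7, quantum used, demote→Q1. Q0=[P1] Q1=[P2,P3] Q2=[]
t=9-12: P1@Q0 runs 3, rem=7, I/O yield, promote→Q0. Q0=[P1] Q1=[P2,P3] Q2=[]
t=12-15: P1@Q0 runs 3, rem=4, I/O yield, promote→Q0. Q0=[P1] Q1=[P2,P3] Q2=[]
t=15-18: P1@Q0 runs 3, rem=1, I/O yield, promote→Q0. Q0=[P1] Q1=[P2,P3] Q2=[]
t=18-19: P1@Q0 runs 1, rem=0, completes. Q0=[] Q1=[P2,P3] Q2=[]
t=19-24: P2@Q1 runs 5, rem=2, quantum used, demote→Q2. Q0=[] Q1=[P3] Q2=[P2]
t=24-29: P3@Q1 runs 5, rem=2, quantum used, demote→Q2. Q0=[] Q1=[] Q2=[P2,P3]
t=29-31: P2@Q2 runs 2, rem=0, completes. Q0=[] Q1=[] Q2=[P3]
t=31-33: P3@Q2 runs 2, rem=0, completes. Q0=[] Q1=[] Q2=[]

Answer: 1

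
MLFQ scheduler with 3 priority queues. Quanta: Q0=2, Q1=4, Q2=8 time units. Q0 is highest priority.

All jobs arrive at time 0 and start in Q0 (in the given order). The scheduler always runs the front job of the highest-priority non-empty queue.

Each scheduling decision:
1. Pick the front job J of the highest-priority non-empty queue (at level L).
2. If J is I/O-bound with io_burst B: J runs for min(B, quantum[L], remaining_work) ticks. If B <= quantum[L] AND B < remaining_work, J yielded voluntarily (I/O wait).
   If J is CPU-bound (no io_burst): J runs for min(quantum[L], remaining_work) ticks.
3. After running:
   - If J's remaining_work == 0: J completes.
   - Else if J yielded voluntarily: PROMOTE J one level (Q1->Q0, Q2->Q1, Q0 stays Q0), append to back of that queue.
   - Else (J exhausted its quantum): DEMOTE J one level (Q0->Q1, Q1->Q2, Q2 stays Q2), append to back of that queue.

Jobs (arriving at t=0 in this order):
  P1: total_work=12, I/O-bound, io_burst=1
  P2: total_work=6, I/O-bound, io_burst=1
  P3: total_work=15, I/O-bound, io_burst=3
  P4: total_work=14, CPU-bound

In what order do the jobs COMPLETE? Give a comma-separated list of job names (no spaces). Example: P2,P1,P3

t=0-1: P1@Q0 runs 1, rem=11, I/O yield, promote→Q0. Q0=[P2,P3,P4,P1] Q1=[] Q2=[]
t=1-2: P2@Q0 runs 1, rem=5, I/O yield, promote→Q0. Q0=[P3,P4,P1,P2] Q1=[] Q2=[]
t=2-4: P3@Q0 runs 2, rem=13, quantum used, demote→Q1. Q0=[P4,P1,P2] Q1=[P3] Q2=[]
t=4-6: P4@Q0 runs 2, rem=12, quantum used, demote→Q1. Q0=[P1,P2] Q1=[P3,P4] Q2=[]
t=6-7: P1@Q0 runs 1, rem=10, I/O yield, promote→Q0. Q0=[P2,P1] Q1=[P3,P4] Q2=[]
t=7-8: P2@Q0 runs 1, rem=4, I/O yield, promote→Q0. Q0=[P1,P2] Q1=[P3,P4] Q2=[]
t=8-9: P1@Q0 runs 1, rem=9, I/O yield, promote→Q0. Q0=[P2,P1] Q1=[P3,P4] Q2=[]
t=9-10: P2@Q0 runs 1, rem=3, I/O yield, promote→Q0. Q0=[P1,P2] Q1=[P3,P4] Q2=[]
t=10-11: P1@Q0 runs 1, rem=8, I/O yield, promote→Q0. Q0=[P2,P1] Q1=[P3,P4] Q2=[]
t=11-12: P2@Q0 runs 1, rem=2, I/O yield, promote→Q0. Q0=[P1,P2] Q1=[P3,P4] Q2=[]
t=12-13: P1@Q0 runs 1, rem=7, I/O yield, promote→Q0. Q0=[P2,P1] Q1=[P3,P4] Q2=[]
t=13-14: P2@Q0 runs 1, rem=1, I/O yield, promote→Q0. Q0=[P1,P2] Q1=[P3,P4] Q2=[]
t=14-15: P1@Q0 runs 1, rem=6, I/O yield, promote→Q0. Q0=[P2,P1] Q1=[P3,P4] Q2=[]
t=15-16: P2@Q0 runs 1, rem=0, completes. Q0=[P1] Q1=[P3,P4] Q2=[]
t=16-17: P1@Q0 runs 1, rem=5, I/O yield, promote→Q0. Q0=[P1] Q1=[P3,P4] Q2=[]
t=17-18: P1@Q0 runs 1, rem=4, I/O yield, promote→Q0. Q0=[P1] Q1=[P3,P4] Q2=[]
t=18-19: P1@Q0 runs 1, rem=3, I/O yield, promote→Q0. Q0=[P1] Q1=[P3,P4] Q2=[]
t=19-20: P1@Q0 runs 1, rem=2, I/O yield, promote→Q0. Q0=[P1] Q1=[P3,P4] Q2=[]
t=20-21: P1@Q0 runs 1, rem=1, I/O yield, promote→Q0. Q0=[P1] Q1=[P3,P4] Q2=[]
t=21-22: P1@Q0 runs 1, rem=0, completes. Q0=[] Q1=[P3,P4] Q2=[]
t=22-25: P3@Q1 runs 3, rem=10, I/O yield, promote→Q0. Q0=[P3] Q1=[P4] Q2=[]
t=25-27: P3@Q0 runs 2, rem=8, quantum used, demote→Q1. Q0=[] Q1=[P4,P3] Q2=[]
t=27-31: P4@Q1 runs 4, rem=8, quantum used, demote→Q2. Q0=[] Q1=[P3] Q2=[P4]
t=31-34: P3@Q1 runs 3, rem=5, I/O yield, promote→Q0. Q0=[P3] Q1=[] Q2=[P4]
t=34-36: P3@Q0 runs 2, rem=3, quantum used, demote→Q1. Q0=[] Q1=[P3] Q2=[P4]
t=36-39: P3@Q1 runs 3, rem=0, completes. Q0=[] Q1=[] Q2=[P4]
t=39-47: P4@Q2 runs 8, rem=0, completes. Q0=[] Q1=[] Q2=[]

Answer: P2,P1,P3,P4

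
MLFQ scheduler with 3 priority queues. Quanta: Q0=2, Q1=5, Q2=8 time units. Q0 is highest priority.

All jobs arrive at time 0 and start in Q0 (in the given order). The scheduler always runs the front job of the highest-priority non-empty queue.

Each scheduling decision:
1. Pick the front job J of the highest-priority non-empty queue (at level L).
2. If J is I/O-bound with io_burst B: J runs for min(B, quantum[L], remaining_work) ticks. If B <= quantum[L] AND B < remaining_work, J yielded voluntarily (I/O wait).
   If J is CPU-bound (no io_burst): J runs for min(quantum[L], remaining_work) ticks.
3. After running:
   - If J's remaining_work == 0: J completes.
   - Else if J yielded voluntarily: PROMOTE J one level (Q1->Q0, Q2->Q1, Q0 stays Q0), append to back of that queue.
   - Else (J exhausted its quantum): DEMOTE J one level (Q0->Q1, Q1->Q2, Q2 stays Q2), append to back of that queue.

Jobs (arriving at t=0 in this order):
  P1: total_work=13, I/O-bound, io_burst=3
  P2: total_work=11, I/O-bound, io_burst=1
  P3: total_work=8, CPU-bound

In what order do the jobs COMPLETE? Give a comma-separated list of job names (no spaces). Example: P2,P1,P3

Answer: P2,P1,P3

Derivation:
t=0-2: P1@Q0 runs 2, rem=11, quantum used, demote→Q1. Q0=[P2,P3] Q1=[P1] Q2=[]
t=2-3: P2@Q0 runs 1, rem=10, I/O yield, promote→Q0. Q0=[P3,P2] Q1=[P1] Q2=[]
t=3-5: P3@Q0 runs 2, rem=6, quantum used, demote→Q1. Q0=[P2] Q1=[P1,P3] Q2=[]
t=5-6: P2@Q0 runs 1, rem=9, I/O yield, promote→Q0. Q0=[P2] Q1=[P1,P3] Q2=[]
t=6-7: P2@Q0 runs 1, rem=8, I/O yield, promote→Q0. Q0=[P2] Q1=[P1,P3] Q2=[]
t=7-8: P2@Q0 runs 1, rem=7, I/O yield, promote→Q0. Q0=[P2] Q1=[P1,P3] Q2=[]
t=8-9: P2@Q0 runs 1, rem=6, I/O yield, promote→Q0. Q0=[P2] Q1=[P1,P3] Q2=[]
t=9-10: P2@Q0 runs 1, rem=5, I/O yield, promote→Q0. Q0=[P2] Q1=[P1,P3] Q2=[]
t=10-11: P2@Q0 runs 1, rem=4, I/O yield, promote→Q0. Q0=[P2] Q1=[P1,P3] Q2=[]
t=11-12: P2@Q0 runs 1, rem=3, I/O yield, promote→Q0. Q0=[P2] Q1=[P1,P3] Q2=[]
t=12-13: P2@Q0 runs 1, rem=2, I/O yield, promote→Q0. Q0=[P2] Q1=[P1,P3] Q2=[]
t=13-14: P2@Q0 runs 1, rem=1, I/O yield, promote→Q0. Q0=[P2] Q1=[P1,P3] Q2=[]
t=14-15: P2@Q0 runs 1, rem=0, completes. Q0=[] Q1=[P1,P3] Q2=[]
t=15-18: P1@Q1 runs 3, rem=8, I/O yield, promote→Q0. Q0=[P1] Q1=[P3] Q2=[]
t=18-20: P1@Q0 runs 2, rem=6, quantum used, demote→Q1. Q0=[] Q1=[P3,P1] Q2=[]
t=20-25: P3@Q1 runs 5, rem=1, quantum used, demote→Q2. Q0=[] Q1=[P1] Q2=[P3]
t=25-28: P1@Q1 runs 3, rem=3, I/O yield, promote→Q0. Q0=[P1] Q1=[] Q2=[P3]
t=28-30: P1@Q0 runs 2, rem=1, quantum used, demote→Q1. Q0=[] Q1=[P1] Q2=[P3]
t=30-31: P1@Q1 runs 1, rem=0, completes. Q0=[] Q1=[] Q2=[P3]
t=31-32: P3@Q2 runs 1, rem=0, completes. Q0=[] Q1=[] Q2=[]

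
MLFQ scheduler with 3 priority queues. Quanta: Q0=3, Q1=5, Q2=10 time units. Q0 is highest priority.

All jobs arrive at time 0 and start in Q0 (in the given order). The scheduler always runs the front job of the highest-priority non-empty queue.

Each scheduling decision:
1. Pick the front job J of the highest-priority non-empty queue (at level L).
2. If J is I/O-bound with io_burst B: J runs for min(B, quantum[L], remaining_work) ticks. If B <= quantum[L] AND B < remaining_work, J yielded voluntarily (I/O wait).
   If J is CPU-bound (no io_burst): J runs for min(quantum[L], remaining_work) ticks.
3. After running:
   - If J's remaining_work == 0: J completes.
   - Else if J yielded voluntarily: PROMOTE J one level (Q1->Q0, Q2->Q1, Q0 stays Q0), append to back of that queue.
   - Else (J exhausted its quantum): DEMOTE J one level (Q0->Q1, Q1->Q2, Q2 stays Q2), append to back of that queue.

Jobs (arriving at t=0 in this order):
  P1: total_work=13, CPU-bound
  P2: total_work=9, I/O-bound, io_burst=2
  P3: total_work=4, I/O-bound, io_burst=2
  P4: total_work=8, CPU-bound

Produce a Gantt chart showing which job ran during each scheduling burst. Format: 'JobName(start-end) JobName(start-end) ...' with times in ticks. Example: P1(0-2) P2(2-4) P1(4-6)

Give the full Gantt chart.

t=0-3: P1@Q0 runs 3, rem=10, quantum used, demote→Q1. Q0=[P2,P3,P4] Q1=[P1] Q2=[]
t=3-5: P2@Q0 runs 2, rem=7, I/O yield, promote→Q0. Q0=[P3,P4,P2] Q1=[P1] Q2=[]
t=5-7: P3@Q0 runs 2, rem=2, I/O yield, promote→Q0. Q0=[P4,P2,P3] Q1=[P1] Q2=[]
t=7-10: P4@Q0 runs 3, rem=5, quantum used, demote→Q1. Q0=[P2,P3] Q1=[P1,P4] Q2=[]
t=10-12: P2@Q0 runs 2, rem=5, I/O yield, promote→Q0. Q0=[P3,P2] Q1=[P1,P4] Q2=[]
t=12-14: P3@Q0 runs 2, rem=0, completes. Q0=[P2] Q1=[P1,P4] Q2=[]
t=14-16: P2@Q0 runs 2, rem=3, I/O yield, promote→Q0. Q0=[P2] Q1=[P1,P4] Q2=[]
t=16-18: P2@Q0 runs 2, rem=1, I/O yield, promote→Q0. Q0=[P2] Q1=[P1,P4] Q2=[]
t=18-19: P2@Q0 runs 1, rem=0, completes. Q0=[] Q1=[P1,P4] Q2=[]
t=19-24: P1@Q1 runs 5, rem=5, quantum used, demote→Q2. Q0=[] Q1=[P4] Q2=[P1]
t=24-29: P4@Q1 runs 5, rem=0, completes. Q0=[] Q1=[] Q2=[P1]
t=29-34: P1@Q2 runs 5, rem=0, completes. Q0=[] Q1=[] Q2=[]

Answer: P1(0-3) P2(3-5) P3(5-7) P4(7-10) P2(10-12) P3(12-14) P2(14-16) P2(16-18) P2(18-19) P1(19-24) P4(24-29) P1(29-34)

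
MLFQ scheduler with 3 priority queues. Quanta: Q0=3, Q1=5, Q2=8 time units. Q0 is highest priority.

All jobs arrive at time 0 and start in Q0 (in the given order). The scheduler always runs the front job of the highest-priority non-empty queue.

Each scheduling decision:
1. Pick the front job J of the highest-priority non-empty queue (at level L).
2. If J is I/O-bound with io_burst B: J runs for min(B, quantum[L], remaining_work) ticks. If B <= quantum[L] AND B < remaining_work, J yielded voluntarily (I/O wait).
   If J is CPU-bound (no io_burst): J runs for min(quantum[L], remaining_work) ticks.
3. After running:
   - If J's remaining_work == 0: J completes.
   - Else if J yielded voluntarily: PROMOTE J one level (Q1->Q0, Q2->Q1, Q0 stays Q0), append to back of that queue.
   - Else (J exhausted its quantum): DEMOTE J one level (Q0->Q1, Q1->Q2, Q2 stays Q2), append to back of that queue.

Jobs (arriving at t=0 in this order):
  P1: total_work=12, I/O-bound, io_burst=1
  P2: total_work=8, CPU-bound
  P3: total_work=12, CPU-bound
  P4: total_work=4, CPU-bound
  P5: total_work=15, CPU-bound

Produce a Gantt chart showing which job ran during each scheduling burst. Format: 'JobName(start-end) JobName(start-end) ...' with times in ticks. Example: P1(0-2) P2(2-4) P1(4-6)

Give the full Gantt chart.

t=0-1: P1@Q0 runs 1, rem=11, I/O yield, promote→Q0. Q0=[P2,P3,P4,P5,P1] Q1=[] Q2=[]
t=1-4: P2@Q0 runs 3, rem=5, quantum used, demote→Q1. Q0=[P3,P4,P5,P1] Q1=[P2] Q2=[]
t=4-7: P3@Q0 runs 3, rem=9, quantum used, demote→Q1. Q0=[P4,P5,P1] Q1=[P2,P3] Q2=[]
t=7-10: P4@Q0 runs 3, rem=1, quantum used, demote→Q1. Q0=[P5,P1] Q1=[P2,P3,P4] Q2=[]
t=10-13: P5@Q0 runs 3, rem=12, quantum used, demote→Q1. Q0=[P1] Q1=[P2,P3,P4,P5] Q2=[]
t=13-14: P1@Q0 runs 1, rem=10, I/O yield, promote→Q0. Q0=[P1] Q1=[P2,P3,P4,P5] Q2=[]
t=14-15: P1@Q0 runs 1, rem=9, I/O yield, promote→Q0. Q0=[P1] Q1=[P2,P3,P4,P5] Q2=[]
t=15-16: P1@Q0 runs 1, rem=8, I/O yield, promote→Q0. Q0=[P1] Q1=[P2,P3,P4,P5] Q2=[]
t=16-17: P1@Q0 runs 1, rem=7, I/O yield, promote→Q0. Q0=[P1] Q1=[P2,P3,P4,P5] Q2=[]
t=17-18: P1@Q0 runs 1, rem=6, I/O yield, promote→Q0. Q0=[P1] Q1=[P2,P3,P4,P5] Q2=[]
t=18-19: P1@Q0 runs 1, rem=5, I/O yield, promote→Q0. Q0=[P1] Q1=[P2,P3,P4,P5] Q2=[]
t=19-20: P1@Q0 runs 1, rem=4, I/O yield, promote→Q0. Q0=[P1] Q1=[P2,P3,P4,P5] Q2=[]
t=20-21: P1@Q0 runs 1, rem=3, I/O yield, promote→Q0. Q0=[P1] Q1=[P2,P3,P4,P5] Q2=[]
t=21-22: P1@Q0 runs 1, rem=2, I/O yield, promote→Q0. Q0=[P1] Q1=[P2,P3,P4,P5] Q2=[]
t=22-23: P1@Q0 runs 1, rem=1, I/O yield, promote→Q0. Q0=[P1] Q1=[P2,P3,P4,P5] Q2=[]
t=23-24: P1@Q0 runs 1, rem=0, completes. Q0=[] Q1=[P2,P3,P4,P5] Q2=[]
t=24-29: P2@Q1 runs 5, rem=0, completes. Q0=[] Q1=[P3,P4,P5] Q2=[]
t=29-34: P3@Q1 runs 5, rem=4, quantum used, demote→Q2. Q0=[] Q1=[P4,P5] Q2=[P3]
t=34-35: P4@Q1 runs 1, rem=0, completes. Q0=[] Q1=[P5] Q2=[P3]
t=35-40: P5@Q1 runs 5, rem=7, quantum used, demote→Q2. Q0=[] Q1=[] Q2=[P3,P5]
t=40-44: P3@Q2 runs 4, rem=0, completes. Q0=[] Q1=[] Q2=[P5]
t=44-51: P5@Q2 runs 7, rem=0, completes. Q0=[] Q1=[] Q2=[]

Answer: P1(0-1) P2(1-4) P3(4-7) P4(7-10) P5(10-13) P1(13-14) P1(14-15) P1(15-16) P1(16-17) P1(17-18) P1(18-19) P1(19-20) P1(20-21) P1(21-22) P1(22-23) P1(23-24) P2(24-29) P3(29-34) P4(34-35) P5(35-40) P3(40-44) P5(44-51)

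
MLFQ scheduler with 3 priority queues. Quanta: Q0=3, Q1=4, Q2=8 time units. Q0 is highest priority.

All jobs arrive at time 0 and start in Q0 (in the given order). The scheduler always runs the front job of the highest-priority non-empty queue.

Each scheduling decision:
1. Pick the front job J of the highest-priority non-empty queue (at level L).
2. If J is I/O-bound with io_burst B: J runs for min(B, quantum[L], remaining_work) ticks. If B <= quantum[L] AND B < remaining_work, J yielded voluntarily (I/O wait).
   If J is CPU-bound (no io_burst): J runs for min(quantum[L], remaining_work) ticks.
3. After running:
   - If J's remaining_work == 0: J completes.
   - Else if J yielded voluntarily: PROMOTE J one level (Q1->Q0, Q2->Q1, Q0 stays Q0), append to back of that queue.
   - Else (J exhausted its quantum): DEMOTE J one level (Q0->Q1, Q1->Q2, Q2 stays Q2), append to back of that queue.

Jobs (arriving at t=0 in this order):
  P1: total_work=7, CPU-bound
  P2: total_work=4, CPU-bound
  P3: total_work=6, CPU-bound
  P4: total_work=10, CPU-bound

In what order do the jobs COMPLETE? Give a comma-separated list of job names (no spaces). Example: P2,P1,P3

Answer: P1,P2,P3,P4

Derivation:
t=0-3: P1@Q0 runs 3, rem=4, quantum used, demote→Q1. Q0=[P2,P3,P4] Q1=[P1] Q2=[]
t=3-6: P2@Q0 runs 3, rem=1, quantum used, demote→Q1. Q0=[P3,P4] Q1=[P1,P2] Q2=[]
t=6-9: P3@Q0 runs 3, rem=3, quantum used, demote→Q1. Q0=[P4] Q1=[P1,P2,P3] Q2=[]
t=9-12: P4@Q0 runs 3, rem=7, quantum used, demote→Q1. Q0=[] Q1=[P1,P2,P3,P4] Q2=[]
t=12-16: P1@Q1 runs 4, rem=0, completes. Q0=[] Q1=[P2,P3,P4] Q2=[]
t=16-17: P2@Q1 runs 1, rem=0, completes. Q0=[] Q1=[P3,P4] Q2=[]
t=17-20: P3@Q1 runs 3, rem=0, completes. Q0=[] Q1=[P4] Q2=[]
t=20-24: P4@Q1 runs 4, rem=3, quantum used, demote→Q2. Q0=[] Q1=[] Q2=[P4]
t=24-27: P4@Q2 runs 3, rem=0, completes. Q0=[] Q1=[] Q2=[]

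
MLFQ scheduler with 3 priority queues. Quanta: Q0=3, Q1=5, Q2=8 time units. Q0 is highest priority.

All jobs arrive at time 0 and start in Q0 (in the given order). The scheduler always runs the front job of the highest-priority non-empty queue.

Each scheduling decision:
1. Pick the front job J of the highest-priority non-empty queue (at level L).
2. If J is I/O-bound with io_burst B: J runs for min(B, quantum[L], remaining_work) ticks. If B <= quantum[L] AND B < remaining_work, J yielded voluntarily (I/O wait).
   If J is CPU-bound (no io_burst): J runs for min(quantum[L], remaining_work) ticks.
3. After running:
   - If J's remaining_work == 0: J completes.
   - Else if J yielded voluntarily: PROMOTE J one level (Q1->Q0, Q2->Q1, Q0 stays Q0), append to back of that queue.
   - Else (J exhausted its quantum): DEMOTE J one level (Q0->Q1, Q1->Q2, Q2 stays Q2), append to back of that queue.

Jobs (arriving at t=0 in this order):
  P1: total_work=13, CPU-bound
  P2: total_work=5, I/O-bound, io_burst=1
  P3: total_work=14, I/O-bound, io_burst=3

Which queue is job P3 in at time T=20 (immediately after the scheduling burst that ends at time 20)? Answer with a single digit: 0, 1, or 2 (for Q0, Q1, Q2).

Answer: 0

Derivation:
t=0-3: P1@Q0 runs 3, rem=10, quantum used, demote→Q1. Q0=[P2,P3] Q1=[P1] Q2=[]
t=3-4: P2@Q0 runs 1, rem=4, I/O yield, promote→Q0. Q0=[P3,P2] Q1=[P1] Q2=[]
t=4-7: P3@Q0 runs 3, rem=11, I/O yield, promote→Q0. Q0=[P2,P3] Q1=[P1] Q2=[]
t=7-8: P2@Q0 runs 1, rem=3, I/O yield, promote→Q0. Q0=[P3,P2] Q1=[P1] Q2=[]
t=8-11: P3@Q0 runs 3, rem=8, I/O yield, promote→Q0. Q0=[P2,P3] Q1=[P1] Q2=[]
t=11-12: P2@Q0 runs 1, rem=2, I/O yield, promote→Q0. Q0=[P3,P2] Q1=[P1] Q2=[]
t=12-15: P3@Q0 runs 3, rem=5, I/O yield, promote→Q0. Q0=[P2,P3] Q1=[P1] Q2=[]
t=15-16: P2@Q0 runs 1, rem=1, I/O yield, promote→Q0. Q0=[P3,P2] Q1=[P1] Q2=[]
t=16-19: P3@Q0 runs 3, rem=2, I/O yield, promote→Q0. Q0=[P2,P3] Q1=[P1] Q2=[]
t=19-20: P2@Q0 runs 1, rem=0, completes. Q0=[P3] Q1=[P1] Q2=[]
t=20-22: P3@Q0 runs 2, rem=0, completes. Q0=[] Q1=[P1] Q2=[]
t=22-27: P1@Q1 runs 5, rem=5, quantum used, demote→Q2. Q0=[] Q1=[] Q2=[P1]
t=27-32: P1@Q2 runs 5, rem=0, completes. Q0=[] Q1=[] Q2=[]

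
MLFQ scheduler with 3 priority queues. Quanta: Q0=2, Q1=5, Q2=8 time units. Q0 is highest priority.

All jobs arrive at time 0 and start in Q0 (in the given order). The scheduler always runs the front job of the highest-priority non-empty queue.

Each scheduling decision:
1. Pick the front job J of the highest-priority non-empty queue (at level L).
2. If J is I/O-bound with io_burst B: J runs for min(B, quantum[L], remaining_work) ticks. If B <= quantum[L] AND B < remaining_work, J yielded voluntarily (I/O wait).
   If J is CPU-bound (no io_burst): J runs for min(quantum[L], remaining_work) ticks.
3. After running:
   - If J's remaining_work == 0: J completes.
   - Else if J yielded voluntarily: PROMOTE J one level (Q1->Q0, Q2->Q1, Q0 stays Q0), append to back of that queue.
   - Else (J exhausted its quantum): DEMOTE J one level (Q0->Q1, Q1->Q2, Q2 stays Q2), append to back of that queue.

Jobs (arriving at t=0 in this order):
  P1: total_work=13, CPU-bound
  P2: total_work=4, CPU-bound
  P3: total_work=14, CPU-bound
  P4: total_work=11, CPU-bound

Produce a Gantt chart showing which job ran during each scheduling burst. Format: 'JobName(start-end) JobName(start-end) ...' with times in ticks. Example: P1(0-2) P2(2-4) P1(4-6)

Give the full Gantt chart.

t=0-2: P1@Q0 runs 2, rem=11, quantum used, demote→Q1. Q0=[P2,P3,P4] Q1=[P1] Q2=[]
t=2-4: P2@Q0 runs 2, rem=2, quantum used, demote→Q1. Q0=[P3,P4] Q1=[P1,P2] Q2=[]
t=4-6: P3@Q0 runs 2, rem=12, quantum used, demote→Q1. Q0=[P4] Q1=[P1,P2,P3] Q2=[]
t=6-8: P4@Q0 runs 2, rem=9, quantum used, demote→Q1. Q0=[] Q1=[P1,P2,P3,P4] Q2=[]
t=8-13: P1@Q1 runs 5, rem=6, quantum used, demote→Q2. Q0=[] Q1=[P2,P3,P4] Q2=[P1]
t=13-15: P2@Q1 runs 2, rem=0, completes. Q0=[] Q1=[P3,P4] Q2=[P1]
t=15-20: P3@Q1 runs 5, rem=7, quantum used, demote→Q2. Q0=[] Q1=[P4] Q2=[P1,P3]
t=20-25: P4@Q1 runs 5, rem=4, quantum used, demote→Q2. Q0=[] Q1=[] Q2=[P1,P3,P4]
t=25-31: P1@Q2 runs 6, rem=0, completes. Q0=[] Q1=[] Q2=[P3,P4]
t=31-38: P3@Q2 runs 7, rem=0, completes. Q0=[] Q1=[] Q2=[P4]
t=38-42: P4@Q2 runs 4, rem=0, completes. Q0=[] Q1=[] Q2=[]

Answer: P1(0-2) P2(2-4) P3(4-6) P4(6-8) P1(8-13) P2(13-15) P3(15-20) P4(20-25) P1(25-31) P3(31-38) P4(38-42)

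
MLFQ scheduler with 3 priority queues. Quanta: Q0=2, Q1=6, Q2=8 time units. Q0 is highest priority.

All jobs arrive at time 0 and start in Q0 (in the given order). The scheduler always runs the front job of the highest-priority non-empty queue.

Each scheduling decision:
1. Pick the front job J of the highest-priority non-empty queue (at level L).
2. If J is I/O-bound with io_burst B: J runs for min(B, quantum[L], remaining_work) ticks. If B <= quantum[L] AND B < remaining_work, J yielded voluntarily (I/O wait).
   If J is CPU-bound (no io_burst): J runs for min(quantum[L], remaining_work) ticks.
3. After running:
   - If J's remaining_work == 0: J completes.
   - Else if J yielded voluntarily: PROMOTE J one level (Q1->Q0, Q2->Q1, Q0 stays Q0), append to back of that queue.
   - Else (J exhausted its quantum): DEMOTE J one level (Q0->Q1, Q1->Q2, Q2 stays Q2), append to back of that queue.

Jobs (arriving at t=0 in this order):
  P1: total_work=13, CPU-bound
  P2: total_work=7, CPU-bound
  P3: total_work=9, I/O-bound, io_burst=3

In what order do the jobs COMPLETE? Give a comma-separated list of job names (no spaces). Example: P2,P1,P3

t=0-2: P1@Q0 runs 2, rem=11, quantum used, demote→Q1. Q0=[P2,P3] Q1=[P1] Q2=[]
t=2-4: P2@Q0 runs 2, rem=5, quantum used, demote→Q1. Q0=[P3] Q1=[P1,P2] Q2=[]
t=4-6: P3@Q0 runs 2, rem=7, quantum used, demote→Q1. Q0=[] Q1=[P1,P2,P3] Q2=[]
t=6-12: P1@Q1 runs 6, rem=5, quantum used, demote→Q2. Q0=[] Q1=[P2,P3] Q2=[P1]
t=12-17: P2@Q1 runs 5, rem=0, completes. Q0=[] Q1=[P3] Q2=[P1]
t=17-20: P3@Q1 runs 3, rem=4, I/O yield, promote→Q0. Q0=[P3] Q1=[] Q2=[P1]
t=20-22: P3@Q0 runs 2, rem=2, quantum used, demote→Q1. Q0=[] Q1=[P3] Q2=[P1]
t=22-24: P3@Q1 runs 2, rem=0, completes. Q0=[] Q1=[] Q2=[P1]
t=24-29: P1@Q2 runs 5, rem=0, completes. Q0=[] Q1=[] Q2=[]

Answer: P2,P3,P1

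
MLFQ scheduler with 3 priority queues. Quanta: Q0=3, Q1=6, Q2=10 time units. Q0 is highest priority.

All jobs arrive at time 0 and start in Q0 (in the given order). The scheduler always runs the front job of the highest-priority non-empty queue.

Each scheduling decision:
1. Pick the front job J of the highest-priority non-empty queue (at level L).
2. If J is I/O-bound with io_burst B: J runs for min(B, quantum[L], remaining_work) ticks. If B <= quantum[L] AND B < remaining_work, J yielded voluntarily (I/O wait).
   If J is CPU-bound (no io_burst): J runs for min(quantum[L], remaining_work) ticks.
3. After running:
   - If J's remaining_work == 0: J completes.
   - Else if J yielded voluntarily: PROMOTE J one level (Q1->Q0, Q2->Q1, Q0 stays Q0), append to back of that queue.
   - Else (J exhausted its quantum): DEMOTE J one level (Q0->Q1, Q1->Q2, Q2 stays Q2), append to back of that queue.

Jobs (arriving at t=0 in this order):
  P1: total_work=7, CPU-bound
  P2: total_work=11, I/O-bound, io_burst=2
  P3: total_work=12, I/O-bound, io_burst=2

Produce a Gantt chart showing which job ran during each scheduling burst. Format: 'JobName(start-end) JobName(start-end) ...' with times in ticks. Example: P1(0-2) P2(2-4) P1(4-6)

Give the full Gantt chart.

Answer: P1(0-3) P2(3-5) P3(5-7) P2(7-9) P3(9-11) P2(11-13) P3(13-15) P2(15-17) P3(17-19) P2(19-21) P3(21-23) P2(23-24) P3(24-26) P1(26-30)

Derivation:
t=0-3: P1@Q0 runs 3, rem=4, quantum used, demote→Q1. Q0=[P2,P3] Q1=[P1] Q2=[]
t=3-5: P2@Q0 runs 2, rem=9, I/O yield, promote→Q0. Q0=[P3,P2] Q1=[P1] Q2=[]
t=5-7: P3@Q0 runs 2, rem=10, I/O yield, promote→Q0. Q0=[P2,P3] Q1=[P1] Q2=[]
t=7-9: P2@Q0 runs 2, rem=7, I/O yield, promote→Q0. Q0=[P3,P2] Q1=[P1] Q2=[]
t=9-11: P3@Q0 runs 2, rem=8, I/O yield, promote→Q0. Q0=[P2,P3] Q1=[P1] Q2=[]
t=11-13: P2@Q0 runs 2, rem=5, I/O yield, promote→Q0. Q0=[P3,P2] Q1=[P1] Q2=[]
t=13-15: P3@Q0 runs 2, rem=6, I/O yield, promote→Q0. Q0=[P2,P3] Q1=[P1] Q2=[]
t=15-17: P2@Q0 runs 2, rem=3, I/O yield, promote→Q0. Q0=[P3,P2] Q1=[P1] Q2=[]
t=17-19: P3@Q0 runs 2, rem=4, I/O yield, promote→Q0. Q0=[P2,P3] Q1=[P1] Q2=[]
t=19-21: P2@Q0 runs 2, rem=1, I/O yield, promote→Q0. Q0=[P3,P2] Q1=[P1] Q2=[]
t=21-23: P3@Q0 runs 2, rem=2, I/O yield, promote→Q0. Q0=[P2,P3] Q1=[P1] Q2=[]
t=23-24: P2@Q0 runs 1, rem=0, completes. Q0=[P3] Q1=[P1] Q2=[]
t=24-26: P3@Q0 runs 2, rem=0, completes. Q0=[] Q1=[P1] Q2=[]
t=26-30: P1@Q1 runs 4, rem=0, completes. Q0=[] Q1=[] Q2=[]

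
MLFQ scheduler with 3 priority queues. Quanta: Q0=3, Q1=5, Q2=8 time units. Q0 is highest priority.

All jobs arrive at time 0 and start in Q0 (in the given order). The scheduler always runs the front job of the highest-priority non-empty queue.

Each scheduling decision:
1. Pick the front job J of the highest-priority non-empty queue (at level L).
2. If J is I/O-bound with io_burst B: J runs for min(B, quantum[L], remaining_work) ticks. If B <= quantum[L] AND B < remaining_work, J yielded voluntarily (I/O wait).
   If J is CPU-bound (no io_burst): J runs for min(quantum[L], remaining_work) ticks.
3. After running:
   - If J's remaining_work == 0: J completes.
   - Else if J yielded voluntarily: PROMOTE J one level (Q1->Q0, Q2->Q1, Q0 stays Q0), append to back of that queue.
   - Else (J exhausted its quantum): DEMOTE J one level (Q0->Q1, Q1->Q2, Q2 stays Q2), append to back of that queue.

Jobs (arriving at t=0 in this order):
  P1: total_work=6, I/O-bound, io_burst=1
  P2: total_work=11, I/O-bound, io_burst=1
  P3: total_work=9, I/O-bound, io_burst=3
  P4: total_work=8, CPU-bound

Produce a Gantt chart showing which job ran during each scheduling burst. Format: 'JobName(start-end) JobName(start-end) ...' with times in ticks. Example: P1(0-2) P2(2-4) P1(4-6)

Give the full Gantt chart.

t=0-1: P1@Q0 runs 1, rem=5, I/O yield, promote→Q0. Q0=[P2,P3,P4,P1] Q1=[] Q2=[]
t=1-2: P2@Q0 runs 1, rem=10, I/O yield, promote→Q0. Q0=[P3,P4,P1,P2] Q1=[] Q2=[]
t=2-5: P3@Q0 runs 3, rem=6, I/O yield, promote→Q0. Q0=[P4,P1,P2,P3] Q1=[] Q2=[]
t=5-8: P4@Q0 runs 3, rem=5, quantum used, demote→Q1. Q0=[P1,P2,P3] Q1=[P4] Q2=[]
t=8-9: P1@Q0 runs 1, rem=4, I/O yield, promote→Q0. Q0=[P2,P3,P1] Q1=[P4] Q2=[]
t=9-10: P2@Q0 runs 1, rem=9, I/O yield, promote→Q0. Q0=[P3,P1,P2] Q1=[P4] Q2=[]
t=10-13: P3@Q0 runs 3, rem=3, I/O yield, promote→Q0. Q0=[P1,P2,P3] Q1=[P4] Q2=[]
t=13-14: P1@Q0 runs 1, rem=3, I/O yield, promote→Q0. Q0=[P2,P3,P1] Q1=[P4] Q2=[]
t=14-15: P2@Q0 runs 1, rem=8, I/O yield, promote→Q0. Q0=[P3,P1,P2] Q1=[P4] Q2=[]
t=15-18: P3@Q0 runs 3, rem=0, completes. Q0=[P1,P2] Q1=[P4] Q2=[]
t=18-19: P1@Q0 runs 1, rem=2, I/O yield, promote→Q0. Q0=[P2,P1] Q1=[P4] Q2=[]
t=19-20: P2@Q0 runs 1, rem=7, I/O yield, promote→Q0. Q0=[P1,P2] Q1=[P4] Q2=[]
t=20-21: P1@Q0 runs 1, rem=1, I/O yield, promote→Q0. Q0=[P2,P1] Q1=[P4] Q2=[]
t=21-22: P2@Q0 runs 1, rem=6, I/O yield, promote→Q0. Q0=[P1,P2] Q1=[P4] Q2=[]
t=22-23: P1@Q0 runs 1, rem=0, completes. Q0=[P2] Q1=[P4] Q2=[]
t=23-24: P2@Q0 runs 1, rem=5, I/O yield, promote→Q0. Q0=[P2] Q1=[P4] Q2=[]
t=24-25: P2@Q0 runs 1, rem=4, I/O yield, promote→Q0. Q0=[P2] Q1=[P4] Q2=[]
t=25-26: P2@Q0 runs 1, rem=3, I/O yield, promote→Q0. Q0=[P2] Q1=[P4] Q2=[]
t=26-27: P2@Q0 runs 1, rem=2, I/O yield, promote→Q0. Q0=[P2] Q1=[P4] Q2=[]
t=27-28: P2@Q0 runs 1, rem=1, I/O yield, promote→Q0. Q0=[P2] Q1=[P4] Q2=[]
t=28-29: P2@Q0 runs 1, rem=0, completes. Q0=[] Q1=[P4] Q2=[]
t=29-34: P4@Q1 runs 5, rem=0, completes. Q0=[] Q1=[] Q2=[]

Answer: P1(0-1) P2(1-2) P3(2-5) P4(5-8) P1(8-9) P2(9-10) P3(10-13) P1(13-14) P2(14-15) P3(15-18) P1(18-19) P2(19-20) P1(20-21) P2(21-22) P1(22-23) P2(23-24) P2(24-25) P2(25-26) P2(26-27) P2(27-28) P2(28-29) P4(29-34)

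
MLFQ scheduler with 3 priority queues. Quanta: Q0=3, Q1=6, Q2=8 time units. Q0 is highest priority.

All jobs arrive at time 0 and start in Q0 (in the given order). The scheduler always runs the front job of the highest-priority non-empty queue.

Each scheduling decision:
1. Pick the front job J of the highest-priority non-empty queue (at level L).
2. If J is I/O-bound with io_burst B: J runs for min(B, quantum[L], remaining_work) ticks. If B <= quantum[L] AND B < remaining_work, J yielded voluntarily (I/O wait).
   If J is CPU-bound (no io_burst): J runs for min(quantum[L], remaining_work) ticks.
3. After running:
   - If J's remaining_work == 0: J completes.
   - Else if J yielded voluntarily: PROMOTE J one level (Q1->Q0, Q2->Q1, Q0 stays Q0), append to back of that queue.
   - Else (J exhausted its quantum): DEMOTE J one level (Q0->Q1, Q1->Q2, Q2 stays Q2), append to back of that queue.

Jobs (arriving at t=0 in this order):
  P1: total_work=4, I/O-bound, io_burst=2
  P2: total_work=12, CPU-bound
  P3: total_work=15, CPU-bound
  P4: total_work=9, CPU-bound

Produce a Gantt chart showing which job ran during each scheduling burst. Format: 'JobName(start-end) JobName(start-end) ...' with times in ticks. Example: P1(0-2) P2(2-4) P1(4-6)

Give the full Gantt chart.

t=0-2: P1@Q0 runs 2, rem=2, I/O yield, promote→Q0. Q0=[P2,P3,P4,P1] Q1=[] Q2=[]
t=2-5: P2@Q0 runs 3, rem=9, quantum used, demote→Q1. Q0=[P3,P4,P1] Q1=[P2] Q2=[]
t=5-8: P3@Q0 runs 3, rem=12, quantum used, demote→Q1. Q0=[P4,P1] Q1=[P2,P3] Q2=[]
t=8-11: P4@Q0 runs 3, rem=6, quantum used, demote→Q1. Q0=[P1] Q1=[P2,P3,P4] Q2=[]
t=11-13: P1@Q0 runs 2, rem=0, completes. Q0=[] Q1=[P2,P3,P4] Q2=[]
t=13-19: P2@Q1 runs 6, rem=3, quantum used, demote→Q2. Q0=[] Q1=[P3,P4] Q2=[P2]
t=19-25: P3@Q1 runs 6, rem=6, quantum used, demote→Q2. Q0=[] Q1=[P4] Q2=[P2,P3]
t=25-31: P4@Q1 runs 6, rem=0, completes. Q0=[] Q1=[] Q2=[P2,P3]
t=31-34: P2@Q2 runs 3, rem=0, completes. Q0=[] Q1=[] Q2=[P3]
t=34-40: P3@Q2 runs 6, rem=0, completes. Q0=[] Q1=[] Q2=[]

Answer: P1(0-2) P2(2-5) P3(5-8) P4(8-11) P1(11-13) P2(13-19) P3(19-25) P4(25-31) P2(31-34) P3(34-40)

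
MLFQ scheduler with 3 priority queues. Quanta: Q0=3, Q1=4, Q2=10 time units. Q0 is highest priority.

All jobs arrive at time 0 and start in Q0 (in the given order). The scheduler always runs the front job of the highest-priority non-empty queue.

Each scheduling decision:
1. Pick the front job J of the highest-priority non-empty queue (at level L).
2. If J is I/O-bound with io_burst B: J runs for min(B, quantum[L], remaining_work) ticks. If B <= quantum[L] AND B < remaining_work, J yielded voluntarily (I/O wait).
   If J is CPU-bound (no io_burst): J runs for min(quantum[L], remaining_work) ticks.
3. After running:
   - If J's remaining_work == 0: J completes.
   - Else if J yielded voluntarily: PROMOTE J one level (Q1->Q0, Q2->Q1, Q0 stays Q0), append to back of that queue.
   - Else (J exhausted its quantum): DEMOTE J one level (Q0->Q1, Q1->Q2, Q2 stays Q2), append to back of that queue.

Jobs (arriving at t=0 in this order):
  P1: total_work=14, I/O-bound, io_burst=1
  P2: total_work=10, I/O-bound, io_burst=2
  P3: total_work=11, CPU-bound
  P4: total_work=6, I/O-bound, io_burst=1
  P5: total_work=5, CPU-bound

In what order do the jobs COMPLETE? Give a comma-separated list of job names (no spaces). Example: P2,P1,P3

Answer: P2,P4,P1,P5,P3

Derivation:
t=0-1: P1@Q0 runs 1, rem=13, I/O yield, promote→Q0. Q0=[P2,P3,P4,P5,P1] Q1=[] Q2=[]
t=1-3: P2@Q0 runs 2, rem=8, I/O yield, promote→Q0. Q0=[P3,P4,P5,P1,P2] Q1=[] Q2=[]
t=3-6: P3@Q0 runs 3, rem=8, quantum used, demote→Q1. Q0=[P4,P5,P1,P2] Q1=[P3] Q2=[]
t=6-7: P4@Q0 runs 1, rem=5, I/O yield, promote→Q0. Q0=[P5,P1,P2,P4] Q1=[P3] Q2=[]
t=7-10: P5@Q0 runs 3, rem=2, quantum used, demote→Q1. Q0=[P1,P2,P4] Q1=[P3,P5] Q2=[]
t=10-11: P1@Q0 runs 1, rem=12, I/O yield, promote→Q0. Q0=[P2,P4,P1] Q1=[P3,P5] Q2=[]
t=11-13: P2@Q0 runs 2, rem=6, I/O yield, promote→Q0. Q0=[P4,P1,P2] Q1=[P3,P5] Q2=[]
t=13-14: P4@Q0 runs 1, rem=4, I/O yield, promote→Q0. Q0=[P1,P2,P4] Q1=[P3,P5] Q2=[]
t=14-15: P1@Q0 runs 1, rem=11, I/O yield, promote→Q0. Q0=[P2,P4,P1] Q1=[P3,P5] Q2=[]
t=15-17: P2@Q0 runs 2, rem=4, I/O yield, promote→Q0. Q0=[P4,P1,P2] Q1=[P3,P5] Q2=[]
t=17-18: P4@Q0 runs 1, rem=3, I/O yield, promote→Q0. Q0=[P1,P2,P4] Q1=[P3,P5] Q2=[]
t=18-19: P1@Q0 runs 1, rem=10, I/O yield, promote→Q0. Q0=[P2,P4,P1] Q1=[P3,P5] Q2=[]
t=19-21: P2@Q0 runs 2, rem=2, I/O yield, promote→Q0. Q0=[P4,P1,P2] Q1=[P3,P5] Q2=[]
t=21-22: P4@Q0 runs 1, rem=2, I/O yield, promote→Q0. Q0=[P1,P2,P4] Q1=[P3,P5] Q2=[]
t=22-23: P1@Q0 runs 1, rem=9, I/O yield, promote→Q0. Q0=[P2,P4,P1] Q1=[P3,P5] Q2=[]
t=23-25: P2@Q0 runs 2, rem=0, completes. Q0=[P4,P1] Q1=[P3,P5] Q2=[]
t=25-26: P4@Q0 runs 1, rem=1, I/O yield, promote→Q0. Q0=[P1,P4] Q1=[P3,P5] Q2=[]
t=26-27: P1@Q0 runs 1, rem=8, I/O yield, promote→Q0. Q0=[P4,P1] Q1=[P3,P5] Q2=[]
t=27-28: P4@Q0 runs 1, rem=0, completes. Q0=[P1] Q1=[P3,P5] Q2=[]
t=28-29: P1@Q0 runs 1, rem=7, I/O yield, promote→Q0. Q0=[P1] Q1=[P3,P5] Q2=[]
t=29-30: P1@Q0 runs 1, rem=6, I/O yield, promote→Q0. Q0=[P1] Q1=[P3,P5] Q2=[]
t=30-31: P1@Q0 runs 1, rem=5, I/O yield, promote→Q0. Q0=[P1] Q1=[P3,P5] Q2=[]
t=31-32: P1@Q0 runs 1, rem=4, I/O yield, promote→Q0. Q0=[P1] Q1=[P3,P5] Q2=[]
t=32-33: P1@Q0 runs 1, rem=3, I/O yield, promote→Q0. Q0=[P1] Q1=[P3,P5] Q2=[]
t=33-34: P1@Q0 runs 1, rem=2, I/O yield, promote→Q0. Q0=[P1] Q1=[P3,P5] Q2=[]
t=34-35: P1@Q0 runs 1, rem=1, I/O yield, promote→Q0. Q0=[P1] Q1=[P3,P5] Q2=[]
t=35-36: P1@Q0 runs 1, rem=0, completes. Q0=[] Q1=[P3,P5] Q2=[]
t=36-40: P3@Q1 runs 4, rem=4, quantum used, demote→Q2. Q0=[] Q1=[P5] Q2=[P3]
t=40-42: P5@Q1 runs 2, rem=0, completes. Q0=[] Q1=[] Q2=[P3]
t=42-46: P3@Q2 runs 4, rem=0, completes. Q0=[] Q1=[] Q2=[]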